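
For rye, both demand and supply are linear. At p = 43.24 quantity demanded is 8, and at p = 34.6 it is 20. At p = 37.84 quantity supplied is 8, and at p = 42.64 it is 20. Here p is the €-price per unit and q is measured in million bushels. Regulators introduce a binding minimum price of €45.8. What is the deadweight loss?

€39.30 million

Demand slope = (34.6 − 43.24)/(20 − 8) = −0.72, so p = 49 − 0.72q.
Supply slope = (42.64 − 37.84)/(20 − 8) = 0.4, so p = 34.64 + 0.4q.
Competitive equilibrium: 49 − 0.72q = 34.64 + 0.4q → q* = 12.8214, p* = 39.7686.
At the floor p = 45.8, quantity demanded = (49 − 45.8)/0.72 = 4.4444.
Sellers' marginal cost at q' = 4.4444: 34.64 + 0.4·4.4444 = 36.4178.
Δq = 12.8214 − 4.4444 = 8.377; wedge = 45.8 − 36.4178 = 9.3822.
Welfare loss = ½ × 8.377 × 9.3822 = €39.30 million.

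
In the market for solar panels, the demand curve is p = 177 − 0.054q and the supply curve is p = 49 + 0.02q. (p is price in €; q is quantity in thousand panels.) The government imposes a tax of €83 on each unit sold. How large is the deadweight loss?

€46547.30 thousand

Competitive equilibrium: 177 − 0.054q = 49 + 0.02q → q* = 1729.7297, p* = 83.5946.
With the tax, the buyer price exceeds the seller price by 83: (177 − 0.054q) − (49 + 0.02q) = 83 → q' = 608.1081.
Δq = 1729.7297 − 608.1081 = 1121.6216; the wedge equals the tax, 83.
Welfare loss = ½ × 1121.6216 × 83 = €46547.30 thousand.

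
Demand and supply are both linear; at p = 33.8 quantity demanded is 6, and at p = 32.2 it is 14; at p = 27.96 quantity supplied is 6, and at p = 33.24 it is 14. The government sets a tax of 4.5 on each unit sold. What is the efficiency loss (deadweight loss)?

11.77

Demand slope = (32.2 − 33.8)/(14 − 6) = −0.2, so p = 35 − 0.2q.
Supply slope = (33.24 − 27.96)/(14 − 6) = 0.66, so p = 24 + 0.66q.
Competitive equilibrium: 35 − 0.2q = 24 + 0.66q → q* = 12.7907, p* = 32.4419.
With the tax, the buyer price exceeds the seller price by 4.5: (35 − 0.2q) − (24 + 0.66q) = 4.5 → q' = 7.5581.
Δq = 12.7907 − 7.5581 = 5.2326; the wedge equals the tax, 4.5.
The triangle = ½ × 5.2326 × 4.5 = 11.77.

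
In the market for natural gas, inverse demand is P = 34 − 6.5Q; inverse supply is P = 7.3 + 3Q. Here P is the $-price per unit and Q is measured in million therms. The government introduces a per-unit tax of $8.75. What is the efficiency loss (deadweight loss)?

$4.03 million

Competitive equilibrium: 34 − 6.5Q = 7.3 + 3Q → Q* = 2.8105, P* = 15.7316.
With the tax, the buyer price exceeds the seller price by 8.75: (34 − 6.5Q) − (7.3 + 3Q) = 8.75 → Q' = 1.8895.
ΔQ = 2.8105 − 1.8895 = 0.921; the wedge equals the tax, 8.75.
Deadweight loss = ½ × 0.921 × 8.75 = $4.03 million.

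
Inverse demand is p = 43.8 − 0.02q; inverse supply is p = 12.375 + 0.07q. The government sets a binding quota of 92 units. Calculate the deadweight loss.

2976.06

Competitive equilibrium: 43.8 − 0.02q = 12.375 + 0.07q → q* = 349.1667, p* = 36.8167.
At q = 92: demand price = 43.8 − 0.02·92 = 41.96; supply price = 12.375 + 0.07·92 = 18.815.
Δq = 349.1667 − 92 = 257.1667; wedge = 41.96 − 18.815 = 23.145.
The triangle = ½ × 257.1667 × 23.145 = 2976.06.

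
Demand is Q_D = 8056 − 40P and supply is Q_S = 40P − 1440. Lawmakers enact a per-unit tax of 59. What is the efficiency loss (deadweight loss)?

In inverse form: demand P = 201.4 − 0.025Q, supply P = 36 + 0.025Q.
Competitive equilibrium: 201.4 − 0.025Q = 36 + 0.025Q → Q* = 3308, P* = 118.7.
With the tax, the buyer price exceeds the seller price by 59: (201.4 − 0.025Q) − (36 + 0.025Q) = 59 → Q' = 2128.
ΔQ = 3308 − 2128 = 1180; the wedge equals the tax, 59.
Deadweight loss = ½ × 1180 × 59 = 34810.

34810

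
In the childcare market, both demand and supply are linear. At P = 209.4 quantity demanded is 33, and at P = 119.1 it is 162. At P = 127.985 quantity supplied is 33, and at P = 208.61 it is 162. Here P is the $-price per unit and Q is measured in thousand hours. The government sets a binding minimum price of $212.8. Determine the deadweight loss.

$2912.36 thousand

Demand slope = (119.1 − 209.4)/(162 − 33) = −0.7, so P = 232.5 − 0.7Q.
Supply slope = (208.61 − 127.985)/(162 − 33) = 0.625, so P = 107.36 + 0.625Q.
Competitive equilibrium: 232.5 − 0.7Q = 107.36 + 0.625Q → Q* = 94.4453, P* = 166.3883.
At the floor P = 212.8, quantity demanded = (232.5 − 212.8)/0.7 = 28.1429.
Sellers' marginal cost at Q' = 28.1429: 107.36 + 0.625·28.1429 = 124.9493.
ΔQ = 94.4453 − 28.1429 = 66.3024; wedge = 212.8 − 124.9493 = 87.8507.
DWL = ½ × 66.3024 × 87.8507 = $2912.36 thousand.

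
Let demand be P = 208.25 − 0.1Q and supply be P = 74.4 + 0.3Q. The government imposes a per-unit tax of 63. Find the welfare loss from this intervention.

Competitive equilibrium: 208.25 − 0.1Q = 74.4 + 0.3Q → Q* = 334.625, P* = 174.7875.
With the tax, the buyer price exceeds the seller price by 63: (208.25 − 0.1Q) − (74.4 + 0.3Q) = 63 → Q' = 177.125.
ΔQ = 334.625 − 177.125 = 157.5; the wedge equals the tax, 63.
Welfare loss = ½ × 157.5 × 63 = 4961.25.

4961.25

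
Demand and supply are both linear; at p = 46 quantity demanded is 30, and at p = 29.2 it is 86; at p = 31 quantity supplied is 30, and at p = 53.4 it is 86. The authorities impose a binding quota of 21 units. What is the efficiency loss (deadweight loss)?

324.06

Demand slope = (29.2 − 46)/(86 − 30) = −0.3, so p = 55 − 0.3q.
Supply slope = (53.4 − 31)/(86 − 30) = 0.4, so p = 19 + 0.4q.
Competitive equilibrium: 55 − 0.3q = 19 + 0.4q → q* = 51.4286, p* = 39.5714.
At q = 21: demand price = 55 − 0.3·21 = 48.7; supply price = 19 + 0.4·21 = 27.4.
Δq = 51.4286 − 21 = 30.4286; wedge = 48.7 − 27.4 = 21.3.
Welfare loss = ½ × 30.4286 × 21.3 = 324.06.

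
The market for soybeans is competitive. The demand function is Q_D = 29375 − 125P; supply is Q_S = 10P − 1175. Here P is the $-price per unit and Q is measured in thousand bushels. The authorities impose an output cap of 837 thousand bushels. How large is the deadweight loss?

In inverse form: demand P = 235 − 0.008Q, supply P = 117.5 + 0.1Q.
Competitive equilibrium: 235 − 0.008Q = 117.5 + 0.1Q → Q* = 1087.963, P* = 226.2963.
At Q = 837: demand price = 235 − 0.008·837 = 228.304; supply price = 117.5 + 0.1·837 = 201.2.
ΔQ = 1087.963 − 837 = 250.963; wedge = 228.304 − 201.2 = 27.104.
DWL = ½ × 250.963 × 27.104 = $3401.05 thousand.

$3401.05 thousand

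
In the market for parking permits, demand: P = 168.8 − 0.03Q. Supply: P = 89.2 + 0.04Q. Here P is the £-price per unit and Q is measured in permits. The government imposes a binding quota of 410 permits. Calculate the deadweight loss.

£18505.79

Competitive equilibrium: 168.8 − 0.03Q = 89.2 + 0.04Q → Q* = 1137.1429, P* = 134.6857.
At Q = 410: demand price = 168.8 − 0.03·410 = 156.5; supply price = 89.2 + 0.04·410 = 105.6.
ΔQ = 1137.1429 − 410 = 727.1429; wedge = 156.5 − 105.6 = 50.9.
Deadweight loss = ½ × 727.1429 × 50.9 = £18505.79.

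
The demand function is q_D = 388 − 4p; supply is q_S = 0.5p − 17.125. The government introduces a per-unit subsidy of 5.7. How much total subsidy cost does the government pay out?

In inverse form: demand p = 97 − 0.25q, supply p = 34.25 + 2q.
Competitive equilibrium: 97 − 0.25q = 34.25 + 2q → q* = 27.8889, p* = 90.0278.
The subsidy lowers effective supply by 5.7: p = 28.55 + 2q.
New quantity: 97 − 0.25q = 28.55 + 2q → q' = 30.4222.
Total subsidy cost = 5.7 × 30.4222 = 173.41.

173.41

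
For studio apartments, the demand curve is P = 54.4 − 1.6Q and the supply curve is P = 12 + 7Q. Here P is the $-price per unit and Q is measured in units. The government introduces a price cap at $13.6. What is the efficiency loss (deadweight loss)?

$95.05

Competitive equilibrium: 54.4 − 1.6Q = 12 + 7Q → Q* = 4.9302, P* = 46.5116.
At the ceiling P = 13.6, quantity supplied = (13.6 − 12)/7 = 0.2286.
Willingness to pay at Q' = 0.2286: 54.4 − 1.6·0.2286 = 54.0342.
ΔQ = 4.9302 − 0.2286 = 4.7016; wedge = 54.0342 − 13.6 = 40.4342.
The triangle = ½ × 4.7016 × 40.4342 = $95.05.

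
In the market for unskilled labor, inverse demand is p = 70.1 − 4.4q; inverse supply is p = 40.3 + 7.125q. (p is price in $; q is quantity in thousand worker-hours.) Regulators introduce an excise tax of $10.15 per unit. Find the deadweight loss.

Competitive equilibrium: 70.1 − 4.4q = 40.3 + 7.125q → q* = 2.5857, p* = 58.723.
With the tax, the buyer price exceeds the seller price by 10.15: (70.1 − 4.4q) − (40.3 + 7.125q) = 10.15 → q' = 1.705.
Δq = 2.5857 − 1.705 = 0.8807; the wedge equals the tax, 10.15.
DWL = ½ × 0.8807 × 10.15 = $4.47 thousand.

$4.47 thousand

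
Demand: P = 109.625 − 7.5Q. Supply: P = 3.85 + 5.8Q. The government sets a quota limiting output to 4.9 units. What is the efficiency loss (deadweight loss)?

61.98

Competitive equilibrium: 109.625 − 7.5Q = 3.85 + 5.8Q → Q* = 7.953, P* = 49.9774.
At Q = 4.9: demand price = 109.625 − 7.5·4.9 = 72.875; supply price = 3.85 + 5.8·4.9 = 32.27.
ΔQ = 7.953 − 4.9 = 3.053; wedge = 72.875 − 32.27 = 40.605.
The triangle = ½ × 3.053 × 40.605 = 61.98.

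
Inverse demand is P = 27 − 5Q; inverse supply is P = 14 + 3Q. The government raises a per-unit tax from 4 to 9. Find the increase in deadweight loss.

Competitive equilibrium: 27 − 5Q = 14 + 3Q → Q* = 1.625, P* = 18.875.
For a per-unit tax t: ΔQ = t/8, so DWL = ½·t·(t/8) = t²/16.
At t = 4: DWL = 1. At t = 9: DWL = 5.063.
Increase = 5.063 − 1 = 4.06.

4.06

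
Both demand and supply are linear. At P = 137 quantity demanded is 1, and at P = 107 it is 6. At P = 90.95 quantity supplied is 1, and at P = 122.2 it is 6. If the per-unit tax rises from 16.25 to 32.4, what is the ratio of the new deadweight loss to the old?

Demand slope = (107 − 137)/(6 − 1) = −6, so P = 143 − 6Q.
Supply slope = (122.2 − 90.95)/(6 − 1) = 6.25, so P = 84.7 + 6.25Q.
Competitive equilibrium: 143 − 6Q = 84.7 + 6.25Q → Q* = 4.7592, P* = 114.4449.
For a per-unit tax t: ΔQ = t/12.25, so DWL = ½·t·(t/12.25) = t²/24.5.
At t = 16.25: DWL = 10.778. At t = 32.4: DWL = 42.847.
Ratio = (32.4/16.25)² = 3.975.

3.975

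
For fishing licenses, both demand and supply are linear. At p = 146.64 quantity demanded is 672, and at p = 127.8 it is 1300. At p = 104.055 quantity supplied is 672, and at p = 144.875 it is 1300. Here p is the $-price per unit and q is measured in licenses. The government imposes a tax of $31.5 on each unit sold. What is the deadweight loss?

$5222.37

Demand slope = (127.8 − 146.64)/(1300 − 672) = −0.03, so p = 166.8 − 0.03q.
Supply slope = (144.875 − 104.055)/(1300 − 672) = 0.065, so p = 60.375 + 0.065q.
Competitive equilibrium: 166.8 − 0.03q = 60.375 + 0.065q → q* = 1120.2632, p* = 133.1921.
With the tax, the buyer price exceeds the seller price by 31.5: (166.8 − 0.03q) − (60.375 + 0.065q) = 31.5 → q' = 788.6842.
Δq = 1120.2632 − 788.6842 = 331.579; the wedge equals the tax, 31.5.
DWL = ½ × 331.579 × 31.5 = $5222.37.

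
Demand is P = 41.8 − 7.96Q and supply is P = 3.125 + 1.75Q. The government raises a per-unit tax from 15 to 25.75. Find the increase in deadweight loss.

22.56

Competitive equilibrium: 41.8 − 7.96Q = 3.125 + 1.75Q → Q* = 3.983, P* = 10.0953.
For a per-unit tax t: ΔQ = t/9.71, so DWL = ½·t·(t/9.71) = t²/19.42.
At t = 15: DWL = 11.586. At t = 25.75: DWL = 34.143.
Increase = 34.143 − 11.586 = 22.56.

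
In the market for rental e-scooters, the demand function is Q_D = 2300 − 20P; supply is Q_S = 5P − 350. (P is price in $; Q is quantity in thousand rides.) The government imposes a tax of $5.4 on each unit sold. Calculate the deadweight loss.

In inverse form: demand P = 115 − 0.05Q, supply P = 70 + 0.2Q.
Competitive equilibrium: 115 − 0.05Q = 70 + 0.2Q → Q* = 180, P* = 106.
With the tax, the buyer price exceeds the seller price by 5.4: (115 − 0.05Q) − (70 + 0.2Q) = 5.4 → Q' = 158.4.
ΔQ = 180 − 158.4 = 21.6; the wedge equals the tax, 5.4.
DWL = ½ × 21.6 × 5.4 = $58.32 thousand.

$58.32 thousand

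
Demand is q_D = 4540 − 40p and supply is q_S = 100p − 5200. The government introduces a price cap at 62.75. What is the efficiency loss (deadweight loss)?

In inverse form: demand p = 113.5 − 0.025q, supply p = 52 + 0.01q.
Competitive equilibrium: 113.5 − 0.025q = 52 + 0.01q → q* = 1757.1429, p* = 69.5714.
At the ceiling p = 62.75, quantity supplied = (62.75 − 52)/0.01 = 1075.
Willingness to pay at q' = 1075: 113.5 − 0.025·1075 = 86.625.
Δq = 1757.1429 − 1075 = 682.1429; wedge = 86.625 − 62.75 = 23.875.
The triangle = ½ × 682.1429 × 23.875 = 8143.08.

8143.08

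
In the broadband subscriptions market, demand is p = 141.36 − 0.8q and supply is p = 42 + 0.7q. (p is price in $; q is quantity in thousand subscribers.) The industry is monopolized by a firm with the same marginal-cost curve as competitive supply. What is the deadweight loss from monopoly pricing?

$398.13 thousand

Competitive equilibrium: 141.36 − 0.8q = 42 + 0.7q → q* = 66.24, p* = 88.368.
Marginal revenue: MR = 141.36 − 1.6q. Set MR = MC: 141.36 − 1.6q = 42 + 0.7q → q_m = 43.2.
Price p_m = 141.36 − 0.8·43.2 = 106.8; MC(q_m) = 42 + 0.7·43.2 = 72.24.
Competitive q* = 66.24, so Δq = 23.04; wedge = 106.8 − 72.24 = 34.56.
The triangle = ½ × 23.04 × 34.56 = $398.13 thousand.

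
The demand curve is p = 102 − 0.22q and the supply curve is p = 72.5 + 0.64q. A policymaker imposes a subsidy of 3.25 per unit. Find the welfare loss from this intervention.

Competitive equilibrium: 102 − 0.22q = 72.5 + 0.64q → q* = 34.3023, p* = 94.4535.
The subsidy lowers effective supply by 3.25: p = 69.25 + 0.64q.
New quantity: 102 − 0.22q = 69.25 + 0.64q → q' = 38.0814.
Overproduction Δq = 38.0814 − 34.3023 = 3.7791; wedge = subsidy = 3.25.
Deadweight loss = ½ × 3.7791 × 3.25 = 6.14.

6.14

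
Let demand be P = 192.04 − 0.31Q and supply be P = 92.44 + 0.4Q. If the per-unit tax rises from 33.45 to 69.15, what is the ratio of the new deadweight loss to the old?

Competitive equilibrium: 192.04 − 0.31Q = 92.44 + 0.4Q → Q* = 140.2817, P* = 148.5527.
For a per-unit tax t: ΔQ = t/0.71, so DWL = ½·t·(t/0.71) = t²/1.42.
At t = 33.45: DWL = 787.960. At t = 69.15: DWL = 3367.410.
Ratio = (69.15/33.45)² = 4.274.

4.274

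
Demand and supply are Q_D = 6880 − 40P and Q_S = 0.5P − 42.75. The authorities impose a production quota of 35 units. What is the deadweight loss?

In inverse form: demand P = 172 − 0.025Q, supply P = 85.5 + 2Q.
Competitive equilibrium: 172 − 0.025Q = 85.5 + 2Q → Q* = 42.716, P* = 170.9321.
At Q = 35: demand price = 172 − 0.025·35 = 171.125; supply price = 85.5 + 2·35 = 155.5.
ΔQ = 42.716 − 35 = 7.716; wedge = 171.125 − 155.5 = 15.625.
The triangle = ½ × 7.716 × 15.625 = 60.28.

60.28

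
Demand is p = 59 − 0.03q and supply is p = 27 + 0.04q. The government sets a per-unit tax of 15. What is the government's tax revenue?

3642.86

Competitive equilibrium: 59 − 0.03q = 27 + 0.04q → q* = 457.1429, p* = 45.2857.
With the tax, the buyer price exceeds the seller price by 15: (59 − 0.03q) − (27 + 0.04q) = 15 → q' = 242.8571.
Tax revenue = 15 × 242.8571 = 3642.86.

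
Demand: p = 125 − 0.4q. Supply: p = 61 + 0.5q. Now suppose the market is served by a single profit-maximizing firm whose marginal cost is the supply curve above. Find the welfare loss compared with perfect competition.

Competitive equilibrium: 125 − 0.4q = 61 + 0.5q → q* = 71.1111, p* = 96.5556.
Marginal revenue: MR = 125 − 0.8q. Set MR = MC: 125 − 0.8q = 61 + 0.5q → q_m = 49.2308.
Price p_m = 125 − 0.4·49.2308 = 105.3077; MC(q_m) = 61 + 0.5·49.2308 = 85.6154.
Competitive q* = 71.1111, so Δq = 21.8803; wedge = 105.3077 − 85.6154 = 19.6923.
Welfare loss = ½ × 21.8803 × 19.6923 = 215.44.

215.44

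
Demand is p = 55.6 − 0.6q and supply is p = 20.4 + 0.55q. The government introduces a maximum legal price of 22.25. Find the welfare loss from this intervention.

426.82

Competitive equilibrium: 55.6 − 0.6q = 20.4 + 0.55q → q* = 30.6087, p* = 37.2348.
At the ceiling p = 22.25, quantity supplied = (22.25 − 20.4)/0.55 = 3.3636.
Willingness to pay at q' = 3.3636: 55.6 − 0.6·3.3636 = 53.5818.
Δq = 30.6087 − 3.3636 = 27.2451; wedge = 53.5818 − 22.25 = 31.3318.
DWL = ½ × 27.2451 × 31.3318 = 426.82.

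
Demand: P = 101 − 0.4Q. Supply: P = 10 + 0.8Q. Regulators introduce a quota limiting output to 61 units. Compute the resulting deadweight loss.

132.02

Competitive equilibrium: 101 − 0.4Q = 10 + 0.8Q → Q* = 75.8333, P* = 70.6667.
At Q = 61: demand price = 101 − 0.4·61 = 76.6; supply price = 10 + 0.8·61 = 58.8.
ΔQ = 75.8333 − 61 = 14.8333; wedge = 76.6 − 58.8 = 17.8.
The triangle = ½ × 14.8333 × 17.8 = 132.02.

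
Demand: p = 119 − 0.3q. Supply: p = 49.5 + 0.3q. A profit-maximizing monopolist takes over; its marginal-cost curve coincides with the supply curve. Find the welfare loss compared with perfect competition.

447.25

Competitive equilibrium: 119 − 0.3q = 49.5 + 0.3q → q* = 115.83333, p* = 84.25.
Marginal revenue: MR = 119 − 0.6q. Set MR = MC: 119 − 0.6q = 49.5 + 0.3q → q_m = 77.22222.
Price p_m = 119 − 0.3·77.22222 = 95.83333; MC(q_m) = 49.5 + 0.3·77.22222 = 72.66667.
Competitive q* = 115.83333, so Δq = 38.61111; wedge = 95.83333 − 72.66667 = 23.16666.
The triangle = ½ × 38.61111 × 23.16666 = 447.25.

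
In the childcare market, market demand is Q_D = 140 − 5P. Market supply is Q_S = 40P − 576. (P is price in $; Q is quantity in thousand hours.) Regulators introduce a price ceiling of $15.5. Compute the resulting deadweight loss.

In inverse form: demand P = 28 − 0.2Q, supply P = 14.4 + 0.025Q.
Competitive equilibrium: 28 − 0.2Q = 14.4 + 0.025Q → Q* = 60.4444, P* = 15.9111.
At the ceiling P = 15.5, quantity supplied = (15.5 − 14.4)/0.025 = 44.
Willingness to pay at Q' = 44: 28 − 0.2·44 = 19.2.
ΔQ = 60.4444 − 44 = 16.4444; wedge = 19.2 − 15.5 = 3.7.
DWL = ½ × 16.4444 × 3.7 = $30.42 thousand.

$30.42 thousand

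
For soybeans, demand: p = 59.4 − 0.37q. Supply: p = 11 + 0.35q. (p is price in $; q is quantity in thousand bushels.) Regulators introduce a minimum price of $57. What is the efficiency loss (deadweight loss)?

Competitive equilibrium: 59.4 − 0.37q = 11 + 0.35q → q* = 67.2222, p* = 34.5278.
At the floor p = 57, quantity demanded = (59.4 − 57)/0.37 = 6.4865.
Sellers' marginal cost at q' = 6.4865: 11 + 0.35·6.4865 = 13.2703.
Δq = 67.2222 − 6.4865 = 60.7357; wedge = 57 − 13.2703 = 43.7297.
DWL = ½ × 60.7357 × 43.7297 = $1327.98 thousand.

$1327.98 thousand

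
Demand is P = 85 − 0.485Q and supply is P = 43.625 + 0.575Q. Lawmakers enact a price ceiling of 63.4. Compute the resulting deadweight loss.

11.42

Competitive equilibrium: 85 − 0.485Q = 43.625 + 0.575Q → Q* = 39.033, P* = 66.069.
At the ceiling P = 63.4, quantity supplied = (63.4 − 43.625)/0.575 = 34.3913.
Willingness to pay at Q' = 34.3913: 85 − 0.485·34.3913 = 68.3202.
ΔQ = 39.033 − 34.3913 = 4.6417; wedge = 68.3202 − 63.4 = 4.9202.
Welfare loss = ½ × 4.6417 × 4.9202 = 11.42.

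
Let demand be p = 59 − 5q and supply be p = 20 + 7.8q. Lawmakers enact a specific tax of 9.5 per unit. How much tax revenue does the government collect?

Competitive equilibrium: 59 − 5q = 20 + 7.8q → q* = 3.0469, p* = 43.7656.
With the tax, the buyer price exceeds the seller price by 9.5: (59 − 5q) − (20 + 7.8q) = 9.5 → q' = 2.3047.
Tax revenue = 9.5 × 2.3047 = 21.89.

21.89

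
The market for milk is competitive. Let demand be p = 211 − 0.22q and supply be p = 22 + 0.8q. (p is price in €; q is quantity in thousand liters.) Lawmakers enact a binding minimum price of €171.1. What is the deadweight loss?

Competitive equilibrium: 211 − 0.22q = 22 + 0.8q → q* = 185.2941, p* = 170.2353.
At the floor p = 171.1, quantity demanded = (211 − 171.1)/0.22 = 181.3636.
Sellers' marginal cost at q' = 181.3636: 22 + 0.8·181.3636 = 167.0909.
Δq = 185.2941 − 181.3636 = 3.9305; wedge = 171.1 − 167.0909 = 4.0091.
The triangle = ½ × 3.9305 × 4.0091 = €7.88 thousand.

€7.88 thousand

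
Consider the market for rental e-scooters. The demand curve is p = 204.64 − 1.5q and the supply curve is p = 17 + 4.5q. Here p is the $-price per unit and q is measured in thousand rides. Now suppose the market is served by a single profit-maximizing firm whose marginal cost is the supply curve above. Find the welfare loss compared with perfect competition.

Competitive equilibrium: 204.64 − 1.5q = 17 + 4.5q → q* = 31.2733, p* = 157.73.
Marginal revenue: MR = 204.64 − 3q. Set MR = MC: 204.64 − 3q = 17 + 4.5q → q_m = 25.0187.
Price p_m = 204.64 − 1.5·25.0187 = 167.112; MC(q_m) = 17 + 4.5·25.0187 = 129.5842.
Competitive q* = 31.2733, so Δq = 6.2546; wedge = 167.112 − 129.5842 = 37.5278.
Welfare loss = ½ × 6.2546 × 37.5278 = $117.36 thousand.

$117.36 thousand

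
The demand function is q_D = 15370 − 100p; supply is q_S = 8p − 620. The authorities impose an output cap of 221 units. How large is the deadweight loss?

7961.90

In inverse form: demand p = 153.7 − 0.01q, supply p = 77.5 + 0.125q.
Competitive equilibrium: 153.7 − 0.01q = 77.5 + 0.125q → q* = 564.4444, p* = 148.0556.
At q = 221: demand price = 153.7 − 0.01·221 = 151.49; supply price = 77.5 + 0.125·221 = 105.125.
Δq = 564.4444 − 221 = 343.4444; wedge = 151.49 − 105.125 = 46.365.
The triangle = ½ × 343.4444 × 46.365 = 7961.90.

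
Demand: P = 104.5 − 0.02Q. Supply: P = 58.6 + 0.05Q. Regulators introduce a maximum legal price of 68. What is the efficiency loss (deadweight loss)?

7656.48

Competitive equilibrium: 104.5 − 0.02Q = 58.6 + 0.05Q → Q* = 655.7143, P* = 91.3857.
At the ceiling P = 68, quantity supplied = (68 − 58.6)/0.05 = 188.
Willingness to pay at Q' = 188: 104.5 − 0.02·188 = 100.74.
ΔQ = 655.7143 − 188 = 467.7143; wedge = 100.74 − 68 = 32.74.
Deadweight loss = ½ × 467.7143 × 32.74 = 7656.48.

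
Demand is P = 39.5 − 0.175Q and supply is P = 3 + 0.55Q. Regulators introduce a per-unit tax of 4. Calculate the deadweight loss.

Competitive equilibrium: 39.5 − 0.175Q = 3 + 0.55Q → Q* = 50.3448, P* = 30.6897.
With the tax, the buyer price exceeds the seller price by 4: (39.5 − 0.175Q) − (3 + 0.55Q) = 4 → Q' = 44.8276.
ΔQ = 50.3448 − 44.8276 = 5.5172; the wedge equals the tax, 4.
The triangle = ½ × 5.5172 × 4 = 11.03.

11.03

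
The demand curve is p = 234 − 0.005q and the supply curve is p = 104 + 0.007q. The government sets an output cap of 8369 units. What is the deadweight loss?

36437.63

Competitive equilibrium: 234 − 0.005q = 104 + 0.007q → q* = 10833.3333, p* = 179.8333.
At q = 8369: demand price = 234 − 0.005·8369 = 192.155; supply price = 104 + 0.007·8369 = 162.583.
Δq = 10833.3333 − 8369 = 2464.3333; wedge = 192.155 − 162.583 = 29.572.
DWL = ½ × 2464.3333 × 29.572 = 36437.63.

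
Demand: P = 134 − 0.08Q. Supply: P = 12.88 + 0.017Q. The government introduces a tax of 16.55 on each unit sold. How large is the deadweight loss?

Competitive equilibrium: 134 − 0.08Q = 12.88 + 0.017Q → Q* = 1248.6598, P* = 34.1072.
With the tax, the buyer price exceeds the seller price by 16.55: (134 − 0.08Q) − (12.88 + 0.017Q) = 16.55 → Q' = 1078.0412.
ΔQ = 1248.6598 − 1078.0412 = 170.6186; the wedge equals the tax, 16.55.
DWL = ½ × 170.6186 × 16.55 = 1411.87.

1411.87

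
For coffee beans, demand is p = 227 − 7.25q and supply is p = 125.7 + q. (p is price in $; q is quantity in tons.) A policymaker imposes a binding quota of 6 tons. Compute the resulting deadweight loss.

Competitive equilibrium: 227 − 7.25q = 125.7 + q → q* = 12.2788, p* = 137.9788.
At q = 6: demand price = 227 − 7.25·6 = 183.5; supply price = 125.7 + 1·6 = 131.7.
Δq = 12.2788 − 6 = 6.2788; wedge = 183.5 − 131.7 = 51.8.
Welfare loss = ½ × 6.2788 × 51.8 = $162.62.

$162.62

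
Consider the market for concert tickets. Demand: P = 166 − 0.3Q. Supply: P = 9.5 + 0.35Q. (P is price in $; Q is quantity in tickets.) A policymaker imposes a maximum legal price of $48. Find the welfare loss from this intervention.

Competitive equilibrium: 166 − 0.3Q = 9.5 + 0.35Q → Q* = 240.7692, P* = 93.7692.
At the ceiling P = 48, quantity supplied = (48 − 9.5)/0.35 = 110.
Willingness to pay at Q' = 110: 166 − 0.3·110 = 133.
ΔQ = 240.7692 − 110 = 130.7692; wedge = 133 − 48 = 85.
DWL = ½ × 130.7692 × 85 = $5557.69.

$5557.69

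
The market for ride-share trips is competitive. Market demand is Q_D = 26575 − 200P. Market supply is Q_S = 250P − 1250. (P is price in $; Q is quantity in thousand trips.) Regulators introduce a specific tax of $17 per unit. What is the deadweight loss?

In inverse form: demand P = 132.875 − 0.005Q, supply P = 5 + 0.004Q.
Competitive equilibrium: 132.875 − 0.005Q = 5 + 0.004Q → Q* = 14208.3333, P* = 61.8333.
With the tax, the buyer price exceeds the seller price by 17: (132.875 − 0.005Q) − (5 + 0.004Q) = 17 → Q' = 12319.4444.
ΔQ = 14208.3333 − 12319.4444 = 1888.8889; the wedge equals the tax, 17.
Welfare loss = ½ × 1888.8889 × 17 = $16055.56 thousand.

$16055.56 thousand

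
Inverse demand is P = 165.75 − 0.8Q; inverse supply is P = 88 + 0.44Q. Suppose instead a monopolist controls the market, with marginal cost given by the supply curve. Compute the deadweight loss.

Competitive equilibrium: 165.75 − 0.8Q = 88 + 0.44Q → Q* = 62.7016, P* = 115.5887.
Marginal revenue: MR = 165.75 − 1.6Q. Set MR = MC: 165.75 − 1.6Q = 88 + 0.44Q → Q_m = 38.1127.
Price P_m = 165.75 − 0.8·38.1127 = 135.2598; MC(Q_m) = 88 + 0.44·38.1127 = 104.7696.
Competitive Q* = 62.7016, so ΔQ = 24.5889; wedge = 135.2598 − 104.7696 = 30.4902.
Welfare loss = ½ × 24.5889 × 30.4902 = 374.86.

374.86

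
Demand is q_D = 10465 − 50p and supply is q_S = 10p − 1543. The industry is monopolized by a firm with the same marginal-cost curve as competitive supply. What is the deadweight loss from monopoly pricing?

In inverse form: demand p = 209.3 − 0.02q, supply p = 154.3 + 0.1q.
Competitive equilibrium: 209.3 − 0.02q = 154.3 + 0.1q → q* = 458.3333, p* = 200.1333.
Marginal revenue: MR = 209.3 − 0.04q. Set MR = MC: 209.3 − 0.04q = 154.3 + 0.1q → q_m = 392.8571.
Price p_m = 209.3 − 0.02·392.8571 = 201.4429; MC(q_m) = 154.3 + 0.1·392.8571 = 193.5857.
Competitive q* = 458.3333, so Δq = 65.4762; wedge = 201.4429 − 193.5857 = 7.8572.
Deadweight loss = ½ × 65.4762 × 7.8572 = 257.23.

257.23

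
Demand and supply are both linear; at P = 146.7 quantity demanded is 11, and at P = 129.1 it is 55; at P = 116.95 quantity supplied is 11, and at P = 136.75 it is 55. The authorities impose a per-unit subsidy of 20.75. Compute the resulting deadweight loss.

Demand slope = (129.1 − 146.7)/(55 − 11) = −0.4, so P = 151.1 − 0.4Q.
Supply slope = (136.75 − 116.95)/(55 − 11) = 0.45, so P = 112 + 0.45Q.
Competitive equilibrium: 151.1 − 0.4Q = 112 + 0.45Q → Q* = 46, P* = 132.7.
The subsidy lowers effective supply by 20.75: P = 91.25 + 0.45Q.
New quantity: 151.1 − 0.4Q = 91.25 + 0.45Q → Q' = 70.4118.
Overproduction ΔQ = 70.4118 − 46 = 24.4118; wedge = subsidy = 20.75.
Deadweight loss = ½ × 24.4118 × 20.75 = 253.27.

253.27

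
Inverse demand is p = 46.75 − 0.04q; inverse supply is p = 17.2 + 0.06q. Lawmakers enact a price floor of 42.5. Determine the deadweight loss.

Competitive equilibrium: 46.75 − 0.04q = 17.2 + 0.06q → q* = 295.5, p* = 34.93.
At the floor p = 42.5, quantity demanded = (46.75 − 42.5)/0.04 = 106.25.
Sellers' marginal cost at q' = 106.25: 17.2 + 0.06·106.25 = 23.575.
Δq = 295.5 − 106.25 = 189.25; wedge = 42.5 − 23.575 = 18.925.
DWL = ½ × 189.25 × 18.925 = 1790.78.

1790.78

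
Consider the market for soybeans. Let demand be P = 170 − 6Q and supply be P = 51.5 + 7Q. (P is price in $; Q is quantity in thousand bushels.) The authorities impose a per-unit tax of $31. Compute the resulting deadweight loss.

Competitive equilibrium: 170 − 6Q = 51.5 + 7Q → Q* = 9.1154, P* = 115.3077.
With the tax, the buyer price exceeds the seller price by 31: (170 − 6Q) − (51.5 + 7Q) = 31 → Q' = 6.7308.
ΔQ = 9.1154 − 6.7308 = 2.3846; the wedge equals the tax, 31.
Deadweight loss = ½ × 2.3846 × 31 = $36.96 thousand.

$36.96 thousand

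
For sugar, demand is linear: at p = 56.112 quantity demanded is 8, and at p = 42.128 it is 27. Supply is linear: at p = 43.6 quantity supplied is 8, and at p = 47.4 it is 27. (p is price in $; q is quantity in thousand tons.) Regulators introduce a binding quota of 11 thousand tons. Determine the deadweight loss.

Demand slope = (42.128 − 56.112)/(27 − 8) = −0.736, so p = 62 − 0.736q.
Supply slope = (47.4 − 43.6)/(27 − 8) = 0.2, so p = 42 + 0.2q.
Competitive equilibrium: 62 − 0.736q = 42 + 0.2q → q* = 21.3675, p* = 46.2735.
At q = 11: demand price = 62 − 0.736·11 = 53.904; supply price = 42 + 0.2·11 = 44.2.
Δq = 21.3675 − 11 = 10.3675; wedge = 53.904 − 44.2 = 9.704.
The triangle = ½ × 10.3675 × 9.704 = $50.30 thousand.

$50.30 thousand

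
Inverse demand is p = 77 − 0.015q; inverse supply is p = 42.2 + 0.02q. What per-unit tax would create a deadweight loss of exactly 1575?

Competitive equilibrium: 77 − 0.015q = 42.2 + 0.02q → q* = 994.2857, p* = 62.0857.
A tax t gives Δq = t/0.035 and wedge t, so DWL = t²/0.07.
t²/0.07 = 1575 → t² = 110.25 → t = 10.5.

10.5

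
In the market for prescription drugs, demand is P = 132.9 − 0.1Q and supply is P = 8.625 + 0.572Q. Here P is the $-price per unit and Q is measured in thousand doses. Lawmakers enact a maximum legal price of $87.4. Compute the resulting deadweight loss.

Competitive equilibrium: 132.9 − 0.1Q = 8.625 + 0.572Q → Q* = 184.93304, P* = 114.4067.
At the ceiling P = 87.4, quantity supplied = (87.4 − 8.625)/0.572 = 137.71853.
Willingness to pay at Q' = 137.71853: 132.9 − 0.1·137.71853 = 119.12815.
ΔQ = 184.93304 − 137.71853 = 47.21451; wedge = 119.12815 − 87.4 = 31.72815.
DWL = ½ × 47.21451 × 31.72815 = $749.01 thousand.

$749.01 thousand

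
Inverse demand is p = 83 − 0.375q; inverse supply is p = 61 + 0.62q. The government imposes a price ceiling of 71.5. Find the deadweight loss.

Competitive equilibrium: 83 − 0.375q = 61 + 0.62q → q* = 22.1106, p* = 74.7085.
At the ceiling p = 71.5, quantity supplied = (71.5 − 61)/0.62 = 16.9355.
Willingness to pay at q' = 16.9355: 83 − 0.375·16.9355 = 76.6492.
Δq = 22.1106 − 16.9355 = 5.1751; wedge = 76.6492 − 71.5 = 5.1492.
The triangle = ½ × 5.1751 × 5.1492 = 13.32.

13.32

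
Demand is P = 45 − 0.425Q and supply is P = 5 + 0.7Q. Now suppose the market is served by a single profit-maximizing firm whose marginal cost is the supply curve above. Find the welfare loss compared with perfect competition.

Competitive equilibrium: 45 − 0.425Q = 5 + 0.7Q → Q* = 35.5556, P* = 29.8889.
Marginal revenue: MR = 45 − 0.85Q. Set MR = MC: 45 − 0.85Q = 5 + 0.7Q → Q_m = 25.8065.
Price P_m = 45 − 0.425·25.8065 = 34.0322; MC(Q_m) = 5 + 0.7·25.8065 = 23.0646.
Competitive Q* = 35.5556, so ΔQ = 9.7491; wedge = 34.0322 − 23.0646 = 10.9676.
Welfare loss = ½ × 9.7491 × 10.9676 = 53.46.

53.46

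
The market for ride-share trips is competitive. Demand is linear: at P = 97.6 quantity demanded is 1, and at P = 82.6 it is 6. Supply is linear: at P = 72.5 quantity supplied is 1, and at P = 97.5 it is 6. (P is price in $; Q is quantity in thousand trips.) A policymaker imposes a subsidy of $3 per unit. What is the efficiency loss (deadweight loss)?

$0.56 thousand

Demand slope = (82.6 − 97.6)/(6 − 1) = −3, so P = 100.6 − 3Q.
Supply slope = (97.5 − 72.5)/(6 − 1) = 5, so P = 67.5 + 5Q.
Competitive equilibrium: 100.6 − 3Q = 67.5 + 5Q → Q* = 4.1375, P* = 88.1875.
The subsidy lowers effective supply by 3: P = 64.5 + 5Q.
New quantity: 100.6 − 3Q = 64.5 + 5Q → Q' = 4.5125.
Overproduction ΔQ = 4.5125 − 4.1375 = 0.375; wedge = subsidy = 3.
The triangle = ½ × 0.375 × 3 = $0.56 thousand.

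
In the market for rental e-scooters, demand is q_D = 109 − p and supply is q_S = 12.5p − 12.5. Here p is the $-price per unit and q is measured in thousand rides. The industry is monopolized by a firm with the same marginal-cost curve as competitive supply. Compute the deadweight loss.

$1248.15 thousand

In inverse form: demand p = 109 − q, supply p = 1 + 0.08q.
Competitive equilibrium: 109 − q = 1 + 0.08q → q* = 100, p* = 9.
Marginal revenue: MR = 109 − 2q. Set MR = MC: 109 − 2q = 1 + 0.08q → q_m = 51.9231.
Price p_m = 109 − 1·51.9231 = 57.0769; MC(q_m) = 1 + 0.08·51.9231 = 5.1538.
Competitive q* = 100, so Δq = 48.0769; wedge = 57.0769 − 5.1538 = 51.9231.
DWL = ½ × 48.0769 × 51.9231 = $1248.15 thousand.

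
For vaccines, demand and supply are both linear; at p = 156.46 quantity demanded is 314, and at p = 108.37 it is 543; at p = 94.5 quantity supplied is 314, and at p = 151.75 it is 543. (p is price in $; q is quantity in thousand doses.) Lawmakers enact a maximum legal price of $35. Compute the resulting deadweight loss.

Demand slope = (108.37 − 156.46)/(543 − 314) = −0.21, so p = 222.4 − 0.21q.
Supply slope = (151.75 − 94.5)/(543 − 314) = 0.25, so p = 16 + 0.25q.
Competitive equilibrium: 222.4 − 0.21q = 16 + 0.25q → q* = 448.69565, p* = 128.17391.
At the ceiling p = 35, quantity supplied = (35 − 16)/0.25 = 76.
Willingness to pay at q' = 76: 222.4 − 0.21·76 = 206.44.
Δq = 448.69565 − 76 = 372.69565; wedge = 206.44 − 35 = 171.44.
DWL = ½ × 372.69565 × 171.44 = $31947.47 thousand.

$31947.47 thousand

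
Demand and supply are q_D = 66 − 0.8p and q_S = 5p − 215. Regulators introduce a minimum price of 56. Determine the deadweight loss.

26.46

In inverse form: demand p = 82.5 − 1.25q, supply p = 43 + 0.2q.
Competitive equilibrium: 82.5 − 1.25q = 43 + 0.2q → q* = 27.2414, p* = 48.4483.
At the floor p = 56, quantity demanded = (82.5 − 56)/1.25 = 21.2.
Sellers' marginal cost at q' = 21.2: 43 + 0.2·21.2 = 47.24.
Δq = 27.2414 − 21.2 = 6.0414; wedge = 56 − 47.24 = 8.76.
The triangle = ½ × 6.0414 × 8.76 = 26.46.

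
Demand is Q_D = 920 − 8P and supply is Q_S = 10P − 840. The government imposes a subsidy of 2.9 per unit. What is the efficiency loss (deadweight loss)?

18.69

In inverse form: demand P = 115 − 0.125Q, supply P = 84 + 0.1Q.
Competitive equilibrium: 115 − 0.125Q = 84 + 0.1Q → Q* = 137.7778, P* = 97.7778.
The subsidy lowers effective supply by 2.9: P = 81.1 + 0.1Q.
New quantity: 115 − 0.125Q = 81.1 + 0.1Q → Q' = 150.6667.
Overproduction ΔQ = 150.6667 − 137.7778 = 12.8889; wedge = subsidy = 2.9.
Welfare loss = ½ × 12.8889 × 2.9 = 18.69.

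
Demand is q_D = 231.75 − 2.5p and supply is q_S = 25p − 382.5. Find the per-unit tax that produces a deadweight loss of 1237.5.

In inverse form: demand p = 92.7 − 0.4q, supply p = 15.3 + 0.04q.
Competitive equilibrium: 92.7 − 0.4q = 15.3 + 0.04q → q* = 175.9091, p* = 22.3364.
A tax t gives Δq = t/0.44 and wedge t, so DWL = t²/0.88.
t²/0.88 = 1237.5 → t² = 1089 → t = 33.

33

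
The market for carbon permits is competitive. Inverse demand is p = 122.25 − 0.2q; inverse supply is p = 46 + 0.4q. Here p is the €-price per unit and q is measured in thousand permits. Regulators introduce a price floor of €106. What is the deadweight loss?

Competitive equilibrium: 122.25 − 0.2q = 46 + 0.4q → q* = 127.0833, p* = 96.8333.
At the floor p = 106, quantity demanded = (122.25 − 106)/0.2 = 81.25.
Sellers' marginal cost at q' = 81.25: 46 + 0.4·81.25 = 78.5.
Δq = 127.0833 − 81.25 = 45.8333; wedge = 106 − 78.5 = 27.5.
DWL = ½ × 45.8333 × 27.5 = €630.21 thousand.

€630.21 thousand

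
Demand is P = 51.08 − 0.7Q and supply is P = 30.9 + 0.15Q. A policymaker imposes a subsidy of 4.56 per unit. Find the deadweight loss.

Competitive equilibrium: 51.08 − 0.7Q = 30.9 + 0.15Q → Q* = 23.7412, P* = 34.4612.
The subsidy lowers effective supply by 4.56: P = 26.34 + 0.15Q.
New quantity: 51.08 − 0.7Q = 26.34 + 0.15Q → Q' = 29.1059.
Overproduction ΔQ = 29.1059 − 23.7412 = 5.3647; wedge = subsidy = 4.56.
Deadweight loss = ½ × 5.3647 × 4.56 = 12.23.

12.23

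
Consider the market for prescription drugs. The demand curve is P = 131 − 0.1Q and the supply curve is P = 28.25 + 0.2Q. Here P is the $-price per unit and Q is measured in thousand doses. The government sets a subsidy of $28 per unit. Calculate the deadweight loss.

$1306.67 thousand

Competitive equilibrium: 131 − 0.1Q = 28.25 + 0.2Q → Q* = 342.5, P* = 96.75.
The subsidy lowers effective supply by 28: P = 0.25 + 0.2Q.
New quantity: 131 − 0.1Q = 0.25 + 0.2Q → Q' = 435.8333.
Overproduction ΔQ = 435.8333 − 342.5 = 93.3333; wedge = subsidy = 28.
Deadweight loss = ½ × 93.3333 × 28 = $1306.67 thousand.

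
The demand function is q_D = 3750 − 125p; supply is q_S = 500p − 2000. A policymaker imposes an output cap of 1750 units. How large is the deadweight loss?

3612.50

In inverse form: demand p = 30 − 0.008q, supply p = 4 + 0.002q.
Competitive equilibrium: 30 − 0.008q = 4 + 0.002q → q* = 2600, p* = 9.2.
At q = 1750: demand price = 30 − 0.008·1750 = 16; supply price = 4 + 0.002·1750 = 7.5.
Δq = 2600 − 1750 = 850; wedge = 16 − 7.5 = 8.5.
The triangle = ½ × 850 × 8.5 = 3612.50.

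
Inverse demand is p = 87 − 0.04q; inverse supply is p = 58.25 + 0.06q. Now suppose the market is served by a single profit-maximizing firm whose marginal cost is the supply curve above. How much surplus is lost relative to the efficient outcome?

337.37

Competitive equilibrium: 87 − 0.04q = 58.25 + 0.06q → q* = 287.5, p* = 75.5.
Marginal revenue: MR = 87 − 0.08q. Set MR = MC: 87 − 0.08q = 58.25 + 0.06q → q_m = 205.3571.
Price p_m = 87 − 0.04·205.3571 = 78.7857; MC(q_m) = 58.25 + 0.06·205.3571 = 70.5714.
Competitive q* = 287.5, so Δq = 82.1429; wedge = 78.7857 − 70.5714 = 8.2143.
The triangle = ½ × 82.1429 × 8.2143 = 337.37.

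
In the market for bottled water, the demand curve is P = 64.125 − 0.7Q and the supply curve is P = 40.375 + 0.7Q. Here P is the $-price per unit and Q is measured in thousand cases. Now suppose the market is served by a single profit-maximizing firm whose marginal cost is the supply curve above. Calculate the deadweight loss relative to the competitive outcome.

Competitive equilibrium: 64.125 − 0.7Q = 40.375 + 0.7Q → Q* = 16.9643, P* = 52.25.
Marginal revenue: MR = 64.125 − 1.4Q. Set MR = MC: 64.125 − 1.4Q = 40.375 + 0.7Q → Q_m = 11.3095.
Price P_m = 64.125 − 0.7·11.3095 = 56.2084; MC(Q_m) = 40.375 + 0.7·11.3095 = 48.2917.
Competitive Q* = 16.9643, so ΔQ = 5.6548; wedge = 56.2084 − 48.2917 = 7.9167.
Deadweight loss = ½ × 5.6548 × 7.9167 = $22.38 thousand.

$22.38 thousand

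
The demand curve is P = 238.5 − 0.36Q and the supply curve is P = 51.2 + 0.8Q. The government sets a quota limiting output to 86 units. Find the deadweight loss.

Competitive equilibrium: 238.5 − 0.36Q = 51.2 + 0.8Q → Q* = 161.46552, P* = 180.37241.
At Q = 86: demand price = 238.5 − 0.36·86 = 207.54; supply price = 51.2 + 0.8·86 = 120.
ΔQ = 161.46552 − 86 = 75.46552; wedge = 207.54 − 120 = 87.54.
Welfare loss = ½ × 75.46552 × 87.54 = 3303.13.

3303.13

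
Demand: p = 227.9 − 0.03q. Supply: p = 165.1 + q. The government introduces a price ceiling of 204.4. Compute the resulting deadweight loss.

Competitive equilibrium: 227.9 − 0.03q = 165.1 + q → q* = 60.9709, p* = 226.0709.
At the ceiling p = 204.4, quantity supplied = (204.4 − 165.1)/1 = 39.3.
Willingness to pay at q' = 39.3: 227.9 − 0.03·39.3 = 226.721.
Δq = 60.9709 − 39.3 = 21.6709; wedge = 226.721 − 204.4 = 22.321.
Welfare loss = ½ × 21.6709 × 22.321 = 241.86.

241.86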